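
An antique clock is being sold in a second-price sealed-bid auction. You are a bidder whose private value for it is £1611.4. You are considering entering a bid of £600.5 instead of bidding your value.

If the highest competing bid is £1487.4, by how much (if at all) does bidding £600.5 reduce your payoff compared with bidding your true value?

Bidding your value £1611.4: you win (since £1611.4 > £1487.4) and pay £1487.4. Payoff £124.
Bidding £600.5: you lose. Payoff £0.
The competing bid £1487.4 lies between your shaded bid and your value, so underbidding forfeits an item you could have won at a profitable price.
Loss from deviating = £124 − (£0) = £124.

£124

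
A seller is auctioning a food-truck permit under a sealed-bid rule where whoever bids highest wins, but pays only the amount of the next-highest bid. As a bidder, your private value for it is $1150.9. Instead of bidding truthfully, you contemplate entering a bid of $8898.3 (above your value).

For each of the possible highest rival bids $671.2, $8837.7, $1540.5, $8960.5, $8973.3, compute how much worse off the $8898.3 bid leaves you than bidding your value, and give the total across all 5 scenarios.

$8076.4

The deviation costs you only when the competing bid falls strictly between $1150.9 and $8898.3; elsewhere both bids give the same outcome.
$671.2: outcomes coincide → loss $0.
$8837.7: truthful payoff $0, deviation payoff −$7686.8 → loss $7686.8.
$1540.5: truthful payoff $0, deviation payoff −$389.6 → loss $389.6.
$8960.5: outcomes coincide → loss $0.
$8973.3: outcomes coincide → loss $0.
Total loss = $7686.8 + $389.6 = $8076.4.
Truthful bidding weakly dominates here: raising your bid can only win items priced above your value, and lowering it can only forfeit items priced below.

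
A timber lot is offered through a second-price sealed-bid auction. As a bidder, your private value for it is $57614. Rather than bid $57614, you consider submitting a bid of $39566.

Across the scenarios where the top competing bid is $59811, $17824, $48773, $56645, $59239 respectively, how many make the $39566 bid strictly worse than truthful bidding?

The deviation hurts exactly when the highest competing bid lies strictly between $39566 and $57614 — underbidding then forfeits a profitable win.
$59811: above both → same outcome either way.
$17824: below both → same outcome either way.
$48773: inside the interval → strictly worse (loss $8841).
$56645: inside the interval → strictly worse (loss $969).
$59239: above both → same outcome either way.
Count: 2.

2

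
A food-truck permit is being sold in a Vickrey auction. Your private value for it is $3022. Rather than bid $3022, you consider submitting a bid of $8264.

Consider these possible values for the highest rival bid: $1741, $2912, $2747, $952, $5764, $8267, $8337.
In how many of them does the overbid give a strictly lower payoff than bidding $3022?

1

The deviation hurts exactly when the highest competing bid lies strictly between $3022 and $8264 — overbidding then wins at a price above your value.
$1741: below both → same outcome either way.
$2912: below both → same outcome either way.
$2747: below both → same outcome either way.
$952: below both → same outcome either way.
$5764: inside the interval → strictly worse (loss $2742).
$8267: above both → same outcome either way.
$8337: above both → same outcome either way.
Count: 1.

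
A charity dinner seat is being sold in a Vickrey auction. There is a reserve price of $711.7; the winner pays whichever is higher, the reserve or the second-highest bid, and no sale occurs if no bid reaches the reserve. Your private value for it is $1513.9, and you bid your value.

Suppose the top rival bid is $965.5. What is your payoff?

Your bid $1513.9 is the highest and exceeds the reserve.
Price = max(second-highest bid, reserve) = max($965.5, $711.7) = $965.5.
Payoff = $1513.9 − $965.5 = $548.4.

$548.4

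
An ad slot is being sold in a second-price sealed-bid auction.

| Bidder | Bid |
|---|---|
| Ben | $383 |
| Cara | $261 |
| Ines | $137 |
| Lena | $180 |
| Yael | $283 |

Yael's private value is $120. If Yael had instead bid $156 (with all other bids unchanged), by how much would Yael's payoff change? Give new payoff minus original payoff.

$0

The highest bid among the other bidders is $383; Yael's bid doesn't change that.
Original bid $283: Yael is not highest (top rival bid is $383); payoff $0.
Alternative bid $156: Yael is not highest (top rival bid is $383); payoff $0.
Change in payoff = $0 − ($0) = $0.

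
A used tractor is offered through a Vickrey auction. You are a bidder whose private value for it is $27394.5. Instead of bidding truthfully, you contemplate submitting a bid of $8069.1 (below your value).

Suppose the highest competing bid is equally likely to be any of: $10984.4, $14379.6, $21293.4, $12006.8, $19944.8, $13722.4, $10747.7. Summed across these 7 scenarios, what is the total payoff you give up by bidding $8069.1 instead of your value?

The deviation costs you only when the competing bid falls strictly between $8069.1 and $27394.5; elsewhere both bids give the same outcome.
$10984.4: truthful payoff $16410.1, deviation payoff $0 → loss $16410.1.
$14379.6: truthful payoff $13014.9, deviation payoff $0 → loss $13014.9.
$21293.4: truthful payoff $6101.1, deviation payoff $0 → loss $6101.1.
$12006.8: truthful payoff $15387.7, deviation payoff $0 → loss $15387.7.
$19944.8: truthful payoff $7449.7, deviation payoff $0 → loss $7449.7.
$13722.4: truthful payoff $13672.1, deviation payoff $0 → loss $13672.1.
$10747.7: truthful payoff $16646.8, deviation payoff $0 → loss $16646.8.
Total loss = $16410.1 + $13014.9 + $6101.1 + $15387.7 + $7449.7 + $13672.1 + $16646.8 = $88682.4.
Because the price is fixed by the runner-up's bid, deviating from your value can only change a good outcome into a bad one — never the reverse.

$88682.4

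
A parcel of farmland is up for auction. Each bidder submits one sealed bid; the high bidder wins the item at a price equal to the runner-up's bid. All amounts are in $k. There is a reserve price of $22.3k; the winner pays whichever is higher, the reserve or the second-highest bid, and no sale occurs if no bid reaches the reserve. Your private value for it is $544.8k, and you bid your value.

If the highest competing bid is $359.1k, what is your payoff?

$185.7k

Your bid $544.8k is the highest and exceeds the reserve.
Price = max(second-highest bid, reserve) = max($359.1k, $22.3k) = $359.1k.
Payoff = $544.8k − $359.1k = $185.7k.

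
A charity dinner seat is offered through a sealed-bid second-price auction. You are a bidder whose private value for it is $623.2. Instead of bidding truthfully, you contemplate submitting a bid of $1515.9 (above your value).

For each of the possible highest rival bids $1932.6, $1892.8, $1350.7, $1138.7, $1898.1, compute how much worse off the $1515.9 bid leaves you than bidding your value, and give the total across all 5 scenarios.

The deviation costs you only when the competing bid falls strictly between $623.2 and $1515.9; elsewhere both bids give the same outcome.
$1932.6: outcomes coincide → loss $0.
$1892.8: outcomes coincide → loss $0.
$1350.7: truthful payoff $0, deviation payoff −$727.5 → loss $727.5.
$1138.7: truthful payoff $0, deviation payoff −$515.5 → loss $515.5.
$1898.1: outcomes coincide → loss $0.
Total loss = $727.5 + $515.5 = $1243.

$1243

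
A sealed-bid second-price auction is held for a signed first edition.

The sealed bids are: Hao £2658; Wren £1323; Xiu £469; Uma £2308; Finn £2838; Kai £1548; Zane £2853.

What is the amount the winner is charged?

£2838

Highest bid: Zane at £2853, so Zane wins.
Second-highest bid: Finn at £2838 — that is the price the winner pays.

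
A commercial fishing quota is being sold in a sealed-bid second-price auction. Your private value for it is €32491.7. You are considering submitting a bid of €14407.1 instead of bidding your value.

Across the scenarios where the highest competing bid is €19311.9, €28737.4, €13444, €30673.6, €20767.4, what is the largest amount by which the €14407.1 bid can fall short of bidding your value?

€19311.9: truthful gives €13179.8, deviation gives €0 → loss €13179.8.
€28737.4: truthful gives €3754.3, deviation gives €0 → loss €3754.3.
€13444: same outcome either way → loss €0.
€30673.6: truthful gives €1818.1, deviation gives €0 → loss €1818.1.
€20767.4: truthful gives €11724.3, deviation gives €0 → loss €11724.3.
Maximum loss: €13179.8.

€13179.8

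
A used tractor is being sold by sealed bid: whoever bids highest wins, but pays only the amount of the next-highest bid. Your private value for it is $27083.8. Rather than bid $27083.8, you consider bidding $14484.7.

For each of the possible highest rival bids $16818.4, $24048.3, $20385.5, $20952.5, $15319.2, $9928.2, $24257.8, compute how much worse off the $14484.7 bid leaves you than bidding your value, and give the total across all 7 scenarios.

The deviation costs you only when the competing bid falls strictly between $14484.7 and $27083.8; elsewhere both bids give the same outcome.
$16818.4: truthful payoff $10265.4, deviation payoff $0 → loss $10265.4.
$24048.3: truthful payoff $3035.5, deviation payoff $0 → loss $3035.5.
$20385.5: truthful payoff $6698.3, deviation payoff $0 → loss $6698.3.
$20952.5: truthful payoff $6131.3, deviation payoff $0 → loss $6131.3.
$15319.2: truthful payoff $11764.6, deviation payoff $0 → loss $11764.6.
$9928.2: outcomes coincide → loss $0.
$24257.8: truthful payoff $2826, deviation payoff $0 → loss $2826.
Total loss = $10265.4 + $3035.5 + $6698.3 + $6131.3 + $11764.6 + $2826 = $40721.1.

$40721.1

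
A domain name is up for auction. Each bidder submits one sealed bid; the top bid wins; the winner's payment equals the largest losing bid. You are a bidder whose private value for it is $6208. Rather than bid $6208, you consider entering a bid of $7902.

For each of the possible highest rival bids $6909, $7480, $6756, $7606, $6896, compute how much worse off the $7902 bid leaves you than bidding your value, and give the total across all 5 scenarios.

$4607

The deviation costs you only when the competing bid falls strictly between $6208 and $7902; elsewhere both bids give the same outcome.
$6909: truthful payoff $0, deviation payoff −$701 → loss $701.
$7480: truthful payoff $0, deviation payoff −$1272 → loss $1272.
$6756: truthful payoff $0, deviation payoff −$548 → loss $548.
$7606: truthful payoff $0, deviation payoff −$1398 → loss $1398.
$6896: truthful payoff $0, deviation payoff −$688 → loss $688.
Total loss = $701 + $1272 + $548 + $1398 + $688 = $4607.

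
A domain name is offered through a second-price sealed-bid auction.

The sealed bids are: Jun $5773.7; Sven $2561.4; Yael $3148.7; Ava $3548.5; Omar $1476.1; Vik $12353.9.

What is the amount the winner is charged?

$5773.7

Highest bid: Vik at $12353.9, so Vik wins.
Second-highest bid: Jun at $5773.7 — that is the price the winner pays.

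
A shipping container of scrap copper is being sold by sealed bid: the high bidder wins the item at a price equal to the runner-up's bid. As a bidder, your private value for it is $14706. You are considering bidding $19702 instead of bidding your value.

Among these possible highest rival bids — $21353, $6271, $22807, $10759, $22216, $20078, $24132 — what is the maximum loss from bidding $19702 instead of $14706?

$0

$21353: same outcome either way → loss $0.
$6271: same outcome either way → loss $0.
$22807: same outcome either way → loss $0.
$10759: same outcome either way → loss $0.
$22216: same outcome either way → loss $0.
$20078: same outcome either way → loss $0.
$24132: same outcome either way → loss $0.
Maximum loss: $0.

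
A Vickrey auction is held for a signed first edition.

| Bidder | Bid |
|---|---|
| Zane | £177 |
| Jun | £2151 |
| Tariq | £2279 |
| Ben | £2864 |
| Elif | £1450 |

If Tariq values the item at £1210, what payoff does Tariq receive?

Highest bid: Ben at £2864, so Ben wins.
Second-highest bid: Tariq at £2279 — that is the price the winner pays.
Tariq did not win, so Tariq pays nothing and receives nothing: payoff £0.

£0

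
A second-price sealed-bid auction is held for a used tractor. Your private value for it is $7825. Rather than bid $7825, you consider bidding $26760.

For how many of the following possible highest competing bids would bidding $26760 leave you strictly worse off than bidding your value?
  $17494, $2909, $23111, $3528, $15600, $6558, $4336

The deviation hurts exactly when the highest competing bid lies strictly between $7825 and $26760 — overbidding then wins at a price above your value.
$17494: inside the interval → strictly worse (loss $9669).
$2909: below both → same outcome either way.
$23111: inside the interval → strictly worse (loss $15286).
$3528: below both → same outcome either way.
$15600: inside the interval → strictly worse (loss $7775).
$6558: below both → same outcome either way.
$4336: below both → same outcome either way.
Count: 3.

3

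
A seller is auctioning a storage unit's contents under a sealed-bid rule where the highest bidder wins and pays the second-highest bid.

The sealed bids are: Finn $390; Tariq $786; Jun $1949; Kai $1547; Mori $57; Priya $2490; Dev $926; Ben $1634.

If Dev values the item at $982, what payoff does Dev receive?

$0

Highest bid: Priya at $2490, so Priya wins.
Second-highest bid: Jun at $1949 — that is the price the winner pays.
Dev did not win, so Dev pays nothing and receives nothing: payoff $0.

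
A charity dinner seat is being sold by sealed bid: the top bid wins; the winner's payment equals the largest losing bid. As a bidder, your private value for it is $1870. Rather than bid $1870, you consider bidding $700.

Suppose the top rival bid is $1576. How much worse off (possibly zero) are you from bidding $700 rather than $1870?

$294

Bidding your value $1870: you win (since $1870 > $1576) and pay $1576. Payoff $294.
Bidding $700: you lose. Payoff $0.
The competing bid $1576 lies between your shaded bid and your value, so underbidding forfeits an item you could have won at a profitable price.
Loss from deviating = $294 − ($0) = $294.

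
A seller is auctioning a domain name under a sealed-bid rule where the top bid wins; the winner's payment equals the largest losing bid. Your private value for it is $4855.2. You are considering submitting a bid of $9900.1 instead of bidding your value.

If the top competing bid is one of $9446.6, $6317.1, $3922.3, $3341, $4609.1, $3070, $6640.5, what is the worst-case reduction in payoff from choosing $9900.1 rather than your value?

$4591.4

$9446.6: truthful gives $0, deviation gives −$4591.4 → loss $4591.4.
$6317.1: truthful gives $0, deviation gives −$1461.9 → loss $1461.9.
$3922.3: same outcome either way → loss $0.
$3341: same outcome either way → loss $0.
$4609.1: same outcome either way → loss $0.
$3070: same outcome either way → loss $0.
$6640.5: truthful gives $0, deviation gives −$1785.3 → loss $1785.3.
Maximum loss: $4591.4.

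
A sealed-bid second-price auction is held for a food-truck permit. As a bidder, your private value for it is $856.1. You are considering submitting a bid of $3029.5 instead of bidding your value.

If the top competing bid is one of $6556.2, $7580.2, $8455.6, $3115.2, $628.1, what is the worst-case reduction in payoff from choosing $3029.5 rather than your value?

$0

$6556.2: same outcome either way → loss $0.
$7580.2: same outcome either way → loss $0.
$8455.6: same outcome either way → loss $0.
$3115.2: same outcome either way → loss $0.
$628.1: same outcome either way → loss $0.
Maximum loss: $0.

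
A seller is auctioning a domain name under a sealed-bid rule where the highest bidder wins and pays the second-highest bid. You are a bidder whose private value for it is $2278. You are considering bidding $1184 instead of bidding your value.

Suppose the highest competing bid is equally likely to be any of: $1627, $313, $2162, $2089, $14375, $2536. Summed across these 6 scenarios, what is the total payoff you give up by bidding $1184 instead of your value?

The deviation costs you only when the competing bid falls strictly between $1184 and $2278; elsewhere both bids give the same outcome.
$1627: truthful payoff $651, deviation payoff $0 → loss $651.
$313: outcomes coincide → loss $0.
$2162: truthful payoff $116, deviation payoff $0 → loss $116.
$2089: truthful payoff $189, deviation payoff $0 → loss $189.
$14375: outcomes coincide → loss $0.
$2536: outcomes coincide → loss $0.
Total loss = $651 + $116 + $189 = $956.

$956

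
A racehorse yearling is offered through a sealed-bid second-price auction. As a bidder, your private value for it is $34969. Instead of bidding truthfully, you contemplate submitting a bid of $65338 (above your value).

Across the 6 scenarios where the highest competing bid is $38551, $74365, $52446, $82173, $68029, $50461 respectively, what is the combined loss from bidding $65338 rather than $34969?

$36551

The deviation costs you only when the competing bid falls strictly between $34969 and $65338; elsewhere both bids give the same outcome.
$38551: truthful payoff $0, deviation payoff −$3582 → loss $3582.
$74365: outcomes coincide → loss $0.
$52446: truthful payoff $0, deviation payoff −$17477 → loss $17477.
$82173: outcomes coincide → loss $0.
$68029: outcomes coincide → loss $0.
$50461: truthful payoff $0, deviation payoff −$15492 → loss $15492.
Total loss = $3582 + $17477 + $15492 = $36551.
In a second-price auction your bid sets only whether you win, not what you pay, so bidding your true value is weakly dominant.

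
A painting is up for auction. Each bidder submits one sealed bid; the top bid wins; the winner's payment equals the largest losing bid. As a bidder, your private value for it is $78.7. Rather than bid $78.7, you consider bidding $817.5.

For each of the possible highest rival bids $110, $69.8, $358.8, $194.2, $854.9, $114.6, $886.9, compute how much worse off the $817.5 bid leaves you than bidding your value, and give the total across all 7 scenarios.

$462.8

The deviation costs you only when the competing bid falls strictly between $78.7 and $817.5; elsewhere both bids give the same outcome.
$110: truthful payoff $0, deviation payoff −$31.3 → loss $31.3.
$69.8: outcomes coincide → loss $0.
$358.8: truthful payoff $0, deviation payoff −$280.1 → loss $280.1.
$194.2: truthful payoff $0, deviation payoff −$115.5 → loss $115.5.
$854.9: outcomes coincide → loss $0.
$114.6: truthful payoff $0, deviation payoff −$35.9 → loss $35.9.
$886.9: outcomes coincide → loss $0.
Total loss = $31.3 + $280.1 + $115.5 + $35.9 = $462.8.
In a second-price auction your bid sets only whether you win, not what you pay, so bidding your true value is weakly dominant.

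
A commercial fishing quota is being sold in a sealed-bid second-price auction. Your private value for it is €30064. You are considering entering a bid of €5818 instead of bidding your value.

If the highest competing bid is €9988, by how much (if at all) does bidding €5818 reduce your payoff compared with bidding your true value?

Bidding your value €30064: you win (since €30064 > €9988) and pay €9988. Payoff €20076.
Bidding €5818: you lose. Payoff €0.
The competing bid €9988 lies between your shaded bid and your value, so underbidding forfeits an item you could have won at a profitable price.
Loss from deviating = €20076 − (€0) = €20076.
In a second-price auction your bid sets only whether you win, not what you pay, so bidding your true value is weakly dominant.

€20076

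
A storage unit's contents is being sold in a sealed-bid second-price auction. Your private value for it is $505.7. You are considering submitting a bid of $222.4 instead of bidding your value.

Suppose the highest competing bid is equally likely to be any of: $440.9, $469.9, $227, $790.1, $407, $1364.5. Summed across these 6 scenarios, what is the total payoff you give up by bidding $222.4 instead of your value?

$478

The deviation costs you only when the competing bid falls strictly between $222.4 and $505.7; elsewhere both bids give the same outcome.
$440.9: truthful payoff $64.8, deviation payoff $0 → loss $64.8.
$469.9: truthful payoff $35.8, deviation payoff $0 → loss $35.8.
$227: truthful payoff $278.7, deviation payoff $0 → loss $278.7.
$790.1: outcomes coincide → loss $0.
$407: truthful payoff $98.7, deviation payoff $0 → loss $98.7.
$1364.5: outcomes coincide → loss $0.
Total loss = $64.8 + $35.8 + $278.7 + $98.7 = $478.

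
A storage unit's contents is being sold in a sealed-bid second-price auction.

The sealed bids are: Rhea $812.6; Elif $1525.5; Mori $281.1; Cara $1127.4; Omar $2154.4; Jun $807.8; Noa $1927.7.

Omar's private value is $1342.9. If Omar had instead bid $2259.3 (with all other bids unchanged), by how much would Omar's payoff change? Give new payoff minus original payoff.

$0

The highest bid among the other bidders is $1927.7; Omar's bid doesn't change that.
Original bid $2154.4: Omar is highest, pays the top rival bid $1927.7; payoff $1342.9 − $1927.7 = −$584.8.
Alternative bid $2259.3: Omar is highest, pays the top rival bid $1927.7; payoff $1342.9 − $1927.7 = −$584.8.
Change in payoff = −$584.8 − (−$584.8) = $0.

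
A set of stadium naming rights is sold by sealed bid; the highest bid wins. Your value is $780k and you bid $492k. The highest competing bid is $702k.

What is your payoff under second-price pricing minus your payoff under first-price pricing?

Your bid $492k is below $702k, so you lose under either rule.
Payoff is $0k in both cases; difference = $0k.

$0k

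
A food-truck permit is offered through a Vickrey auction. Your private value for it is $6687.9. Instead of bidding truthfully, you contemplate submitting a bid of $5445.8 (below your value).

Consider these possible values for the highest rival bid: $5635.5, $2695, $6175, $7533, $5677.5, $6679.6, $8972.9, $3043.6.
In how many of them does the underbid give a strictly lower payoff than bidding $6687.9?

4

The deviation hurts exactly when the highest competing bid lies strictly between $5445.8 and $6687.9 — underbidding then forfeits a profitable win.
$5635.5: inside the interval → strictly worse (loss $1052.4).
$2695: below both → same outcome either way.
$6175: inside the interval → strictly worse (loss $512.9).
$7533: above both → same outcome either way.
$5677.5: inside the interval → strictly worse (loss $1010.4).
$6679.6: inside the interval → strictly worse (loss $8.3).
$8972.9: above both → same outcome either way.
$3043.6: below both → same outcome either way.
Count: 4.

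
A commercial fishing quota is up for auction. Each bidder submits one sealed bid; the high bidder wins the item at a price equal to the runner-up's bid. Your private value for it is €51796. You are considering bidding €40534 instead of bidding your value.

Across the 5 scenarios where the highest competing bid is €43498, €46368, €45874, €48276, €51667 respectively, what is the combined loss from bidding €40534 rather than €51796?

€23297

The deviation costs you only when the competing bid falls strictly between €40534 and €51796; elsewhere both bids give the same outcome.
€43498: truthful payoff €8298, deviation payoff €0 → loss €8298.
€46368: truthful payoff €5428, deviation payoff €0 → loss €5428.
€45874: truthful payoff €5922, deviation payoff €0 → loss €5922.
€48276: truthful payoff €3520, deviation payoff €0 → loss €3520.
€51667: truthful payoff €129, deviation payoff €0 → loss €129.
Total loss = €8298 + €5428 + €5922 + €3520 + €129 = €23297.
Because the price is fixed by the runner-up's bid, deviating from your value can only change a good outcome into a bad one — never the reverse.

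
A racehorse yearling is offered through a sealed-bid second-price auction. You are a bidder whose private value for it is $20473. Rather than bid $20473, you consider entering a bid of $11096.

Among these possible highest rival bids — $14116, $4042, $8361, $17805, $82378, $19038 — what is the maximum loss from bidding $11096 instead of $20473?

$14116: truthful gives $6357, deviation gives $0 → loss $6357.
$4042: same outcome either way → loss $0.
$8361: same outcome either way → loss $0.
$17805: truthful gives $2668, deviation gives $0 → loss $2668.
$82378: same outcome either way → loss $0.
$19038: truthful gives $1435, deviation gives $0 → loss $1435.
Maximum loss: $6357.

$6357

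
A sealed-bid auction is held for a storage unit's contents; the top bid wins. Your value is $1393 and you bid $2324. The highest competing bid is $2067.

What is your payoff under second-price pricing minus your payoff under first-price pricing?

You have the highest bid, so you win under either rule.
Second-price: pay $2067 → payoff −$674.
First-price: pay your own bid $2324 → payoff −$931.
Difference = −$674 − (−$931) = $257.

$257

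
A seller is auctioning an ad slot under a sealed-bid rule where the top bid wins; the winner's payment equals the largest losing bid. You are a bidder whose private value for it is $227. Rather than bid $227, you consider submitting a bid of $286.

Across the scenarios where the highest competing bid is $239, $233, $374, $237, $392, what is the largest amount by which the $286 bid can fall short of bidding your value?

$12

$239: truthful gives $0, deviation gives −$12 → loss $12.
$233: truthful gives $0, deviation gives −$6 → loss $6.
$374: same outcome either way → loss $0.
$237: truthful gives $0, deviation gives −$10 → loss $10.
$392: same outcome either way → loss $0.
Maximum loss: $12.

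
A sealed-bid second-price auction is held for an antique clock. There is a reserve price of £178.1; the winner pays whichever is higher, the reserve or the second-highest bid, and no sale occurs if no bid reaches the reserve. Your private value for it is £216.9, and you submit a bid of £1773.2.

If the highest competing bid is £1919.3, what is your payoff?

Your bid £1773.2 is below the highest competing bid £1919.3, so you lose. Payoff £0.

£0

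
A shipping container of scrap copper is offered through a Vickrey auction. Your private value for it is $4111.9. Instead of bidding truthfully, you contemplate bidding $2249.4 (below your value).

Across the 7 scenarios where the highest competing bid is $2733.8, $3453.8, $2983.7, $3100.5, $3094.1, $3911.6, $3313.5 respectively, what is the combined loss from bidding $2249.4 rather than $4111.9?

$6192.3

The deviation costs you only when the competing bid falls strictly between $2249.4 and $4111.9; elsewhere both bids give the same outcome.
$2733.8: truthful payoff $1378.1, deviation payoff $0 → loss $1378.1.
$3453.8: truthful payoff $658.1, deviation payoff $0 → loss $658.1.
$2983.7: truthful payoff $1128.2, deviation payoff $0 → loss $1128.2.
$3100.5: truthful payoff $1011.4, deviation payoff $0 → loss $1011.4.
$3094.1: truthful payoff $1017.8, deviation payoff $0 → loss $1017.8.
$3911.6: truthful payoff $200.3, deviation payoff $0 → loss $200.3.
$3313.5: truthful payoff $798.4, deviation payoff $0 → loss $798.4.
Total loss = $1378.1 + $658.1 + $1128.2 + $1011.4 + $1017.8 + $200.3 + $798.4 = $6192.3.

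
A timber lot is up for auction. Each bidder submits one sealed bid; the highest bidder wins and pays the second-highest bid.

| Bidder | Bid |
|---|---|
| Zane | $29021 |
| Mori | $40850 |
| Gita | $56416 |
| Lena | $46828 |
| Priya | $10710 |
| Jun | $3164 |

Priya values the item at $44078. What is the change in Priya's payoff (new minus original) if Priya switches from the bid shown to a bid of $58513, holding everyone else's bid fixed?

The highest bid among the other bidders is $56416; Priya's bid doesn't change that.
Original bid $10710: Priya is not highest (top rival bid is $56416); payoff $0.
Alternative bid $58513: Priya is highest, pays the top rival bid $56416; payoff $44078 − $56416 = −$12338.
Change in payoff = −$12338 − ($0) = −$12338.

−$12338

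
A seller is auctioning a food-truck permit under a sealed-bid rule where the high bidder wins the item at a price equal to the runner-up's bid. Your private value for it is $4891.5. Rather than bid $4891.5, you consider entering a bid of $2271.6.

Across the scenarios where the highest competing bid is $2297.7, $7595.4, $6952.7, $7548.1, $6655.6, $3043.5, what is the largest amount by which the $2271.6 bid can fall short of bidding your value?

$2297.7: truthful gives $2593.8, deviation gives $0 → loss $2593.8.
$7595.4: same outcome either way → loss $0.
$6952.7: same outcome either way → loss $0.
$7548.1: same outcome either way → loss $0.
$6655.6: same outcome either way → loss $0.
$3043.5: truthful gives $1848, deviation gives $0 → loss $1848.
Maximum loss: $2593.8.

$2593.8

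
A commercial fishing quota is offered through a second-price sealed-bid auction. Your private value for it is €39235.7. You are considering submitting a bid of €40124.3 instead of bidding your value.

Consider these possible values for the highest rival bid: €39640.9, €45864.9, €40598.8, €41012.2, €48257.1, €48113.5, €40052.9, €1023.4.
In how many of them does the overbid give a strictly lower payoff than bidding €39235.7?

2

The deviation hurts exactly when the highest competing bid lies strictly between €39235.7 and €40124.3 — overbidding then wins at a price above your value.
€39640.9: inside the interval → strictly worse (loss €405.2).
€45864.9: above both → same outcome either way.
€40598.8: above both → same outcome either way.
€41012.2: above both → same outcome either way.
€48257.1: above both → same outcome either way.
€48113.5: above both → same outcome either way.
€40052.9: inside the interval → strictly worse (loss €817.2).
€1023.4: below both → same outcome either way.
Count: 2.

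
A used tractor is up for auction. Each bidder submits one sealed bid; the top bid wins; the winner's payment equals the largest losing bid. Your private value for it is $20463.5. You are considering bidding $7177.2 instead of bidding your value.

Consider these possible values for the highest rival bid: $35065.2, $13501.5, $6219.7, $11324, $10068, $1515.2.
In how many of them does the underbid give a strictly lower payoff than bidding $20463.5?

The deviation hurts exactly when the highest competing bid lies strictly between $7177.2 and $20463.5 — underbidding then forfeits a profitable win.
$35065.2: above both → same outcome either way.
$13501.5: inside the interval → strictly worse (loss $6962).
$6219.7: below both → same outcome either way.
$11324: inside the interval → strictly worse (loss $9139.5).
$10068: inside the interval → strictly worse (loss $10395.5).
$1515.2: below both → same outcome either way.
Count: 3.

3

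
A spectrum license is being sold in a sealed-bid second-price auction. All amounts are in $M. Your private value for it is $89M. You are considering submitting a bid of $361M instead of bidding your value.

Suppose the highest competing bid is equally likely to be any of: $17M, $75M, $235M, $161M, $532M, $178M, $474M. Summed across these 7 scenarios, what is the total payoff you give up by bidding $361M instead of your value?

$307M

The deviation costs you only when the competing bid falls strictly between $89M and $361M; elsewhere both bids give the same outcome.
$17M: outcomes coincide → loss $0M.
$75M: outcomes coincide → loss $0M.
$235M: truthful payoff $0M, deviation payoff −$146M → loss $146M.
$161M: truthful payoff $0M, deviation payoff −$72M → loss $72M.
$532M: outcomes coincide → loss $0M.
$178M: truthful payoff $0M, deviation payoff −$89M → loss $89M.
$474M: outcomes coincide → loss $0M.
Total loss = $146M + $72M + $89M = $307M.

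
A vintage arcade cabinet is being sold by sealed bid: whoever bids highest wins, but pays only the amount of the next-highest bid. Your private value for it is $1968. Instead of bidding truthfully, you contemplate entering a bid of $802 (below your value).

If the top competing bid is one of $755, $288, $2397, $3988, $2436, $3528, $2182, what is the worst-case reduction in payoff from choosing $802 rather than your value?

$755: same outcome either way → loss $0.
$288: same outcome either way → loss $0.
$2397: same outcome either way → loss $0.
$3988: same outcome either way → loss $0.
$2436: same outcome either way → loss $0.
$3528: same outcome either way → loss $0.
$2182: same outcome either way → loss $0.
Maximum loss: $0.

$0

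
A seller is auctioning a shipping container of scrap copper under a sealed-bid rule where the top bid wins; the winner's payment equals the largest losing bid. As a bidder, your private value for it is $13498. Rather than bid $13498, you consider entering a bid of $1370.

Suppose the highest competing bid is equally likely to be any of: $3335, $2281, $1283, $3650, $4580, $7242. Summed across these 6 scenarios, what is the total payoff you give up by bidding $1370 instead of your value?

The deviation costs you only when the competing bid falls strictly between $1370 and $13498; elsewhere both bids give the same outcome.
$3335: truthful payoff $10163, deviation payoff $0 → loss $10163.
$2281: truthful payoff $11217, deviation payoff $0 → loss $11217.
$1283: outcomes coincide → loss $0.
$3650: truthful payoff $9848, deviation payoff $0 → loss $9848.
$4580: truthful payoff $8918, deviation payoff $0 → loss $8918.
$7242: truthful payoff $6256, deviation payoff $0 → loss $6256.
Total loss = $10163 + $11217 + $9848 + $8918 + $6256 = $46402.

$46402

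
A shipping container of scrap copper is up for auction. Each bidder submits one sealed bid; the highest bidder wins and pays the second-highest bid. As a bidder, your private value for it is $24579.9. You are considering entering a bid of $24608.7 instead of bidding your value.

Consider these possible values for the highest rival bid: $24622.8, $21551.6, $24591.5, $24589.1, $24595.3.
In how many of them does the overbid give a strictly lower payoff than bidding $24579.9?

3

The deviation hurts exactly when the highest competing bid lies strictly between $24579.9 and $24608.7 — overbidding then wins at a price above your value.
$24622.8: above both → same outcome either way.
$21551.6: below both → same outcome either way.
$24591.5: inside the interval → strictly worse (loss $11.6).
$24589.1: inside the interval → strictly worse (loss $9.2).
$24595.3: inside the interval → strictly worse (loss $15.4).
Count: 3.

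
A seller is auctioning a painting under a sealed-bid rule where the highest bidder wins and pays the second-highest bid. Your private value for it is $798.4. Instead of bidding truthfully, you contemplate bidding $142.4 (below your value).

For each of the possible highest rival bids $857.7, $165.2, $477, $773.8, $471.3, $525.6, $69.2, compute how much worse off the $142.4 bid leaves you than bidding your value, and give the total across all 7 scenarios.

The deviation costs you only when the competing bid falls strictly between $142.4 and $798.4; elsewhere both bids give the same outcome.
$857.7: outcomes coincide → loss $0.
$165.2: truthful payoff $633.2, deviation payoff $0 → loss $633.2.
$477: truthful payoff $321.4, deviation payoff $0 → loss $321.4.
$773.8: truthful payoff $24.6, deviation payoff $0 → loss $24.6.
$471.3: truthful payoff $327.1, deviation payoff $0 → loss $327.1.
$525.6: truthful payoff $272.8, deviation payoff $0 → loss $272.8.
$69.2: outcomes coincide → loss $0.
Total loss = $633.2 + $321.4 + $24.6 + $327.1 + $272.8 = $1579.1.

$1579.1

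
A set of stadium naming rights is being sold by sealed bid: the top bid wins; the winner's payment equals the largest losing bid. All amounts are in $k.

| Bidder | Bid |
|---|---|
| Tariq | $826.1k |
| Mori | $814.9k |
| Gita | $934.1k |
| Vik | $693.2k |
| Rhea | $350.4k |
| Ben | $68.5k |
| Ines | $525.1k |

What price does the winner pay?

Highest bid: Gita at $934.1k, so Gita wins.
Second-highest bid: Tariq at $826.1k — that is the price the winner pays.

$826.1k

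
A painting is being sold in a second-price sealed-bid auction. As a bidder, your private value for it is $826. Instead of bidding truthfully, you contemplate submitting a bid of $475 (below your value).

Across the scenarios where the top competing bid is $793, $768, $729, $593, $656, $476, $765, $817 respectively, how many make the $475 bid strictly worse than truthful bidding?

8

The deviation hurts exactly when the highest competing bid lies strictly between $475 and $826 — underbidding then forfeits a profitable win.
$793: inside the interval → strictly worse (loss $33).
$768: inside the interval → strictly worse (loss $58).
$729: inside the interval → strictly worse (loss $97).
$593: inside the interval → strictly worse (loss $233).
$656: inside the interval → strictly worse (loss $170).
$476: inside the interval → strictly worse (loss $350).
$765: inside the interval → strictly worse (loss $61).
$817: inside the interval → strictly worse (loss $9).
Count: 8.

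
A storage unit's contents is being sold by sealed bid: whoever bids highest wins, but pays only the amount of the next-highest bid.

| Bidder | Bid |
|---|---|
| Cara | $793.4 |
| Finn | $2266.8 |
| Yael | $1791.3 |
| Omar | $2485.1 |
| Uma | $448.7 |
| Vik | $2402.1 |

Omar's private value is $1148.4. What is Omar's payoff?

−$1253.7

Highest bid: Omar at $2485.1, so Omar wins.
Second-highest bid: Vik at $2402.1 — that is the price the winner pays.
Omar's payoff = value − price = $1148.4 − $2402.1 = −$1253.7.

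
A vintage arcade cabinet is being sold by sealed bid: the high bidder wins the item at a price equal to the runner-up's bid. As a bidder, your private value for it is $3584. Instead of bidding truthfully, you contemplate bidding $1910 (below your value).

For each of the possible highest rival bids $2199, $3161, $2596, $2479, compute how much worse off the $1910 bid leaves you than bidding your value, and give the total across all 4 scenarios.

The deviation costs you only when the competing bid falls strictly between $1910 and $3584; elsewhere both bids give the same outcome.
$2199: truthful payoff $1385, deviation payoff $0 → loss $1385.
$3161: truthful payoff $423, deviation payoff $0 → loss $423.
$2596: truthful payoff $988, deviation payoff $0 → loss $988.
$2479: truthful payoff $1105, deviation payoff $0 → loss $1105.
Total loss = $1385 + $423 + $988 + $1105 = $3901.

$3901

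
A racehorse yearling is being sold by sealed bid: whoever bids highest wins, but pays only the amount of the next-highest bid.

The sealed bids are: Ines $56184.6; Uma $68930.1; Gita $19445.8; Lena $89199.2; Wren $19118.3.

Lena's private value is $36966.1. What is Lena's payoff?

Highest bid: Lena at $89199.2, so Lena wins.
Second-highest bid: Uma at $68930.1 — that is the price the winner pays.
Lena's payoff = value − price = $36966.1 − $68930.1 = −$31964.

−$31964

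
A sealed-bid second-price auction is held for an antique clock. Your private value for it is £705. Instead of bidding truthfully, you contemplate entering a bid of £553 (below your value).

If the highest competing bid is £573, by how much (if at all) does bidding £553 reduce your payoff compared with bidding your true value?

Bidding your value £705: you win (since £705 > £573) and pay £573. Payoff £132.
Bidding £553: you lose. Payoff £0.
The competing bid £573 lies between your shaded bid and your value, so underbidding forfeits an item you could have won at a profitable price.
Loss from deviating = £132 − (£0) = £132.

£132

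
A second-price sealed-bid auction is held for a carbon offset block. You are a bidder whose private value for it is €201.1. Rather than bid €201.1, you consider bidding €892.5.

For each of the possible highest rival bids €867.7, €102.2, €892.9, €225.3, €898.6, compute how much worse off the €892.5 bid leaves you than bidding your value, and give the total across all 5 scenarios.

The deviation costs you only when the competing bid falls strictly between €201.1 and €892.5; elsewhere both bids give the same outcome.
€867.7: truthful payoff €0, deviation payoff −€666.6 → loss €666.6.
€102.2: outcomes coincide → loss €0.
€892.9: outcomes coincide → loss €0.
€225.3: truthful payoff €0, deviation payoff −€24.2 → loss €24.2.
€898.6: outcomes coincide → loss €0.
Total loss = €666.6 + €24.2 = €690.8.
Truthful bidding weakly dominates here: raising your bid can only win items priced above your value, and lowering it can only forfeit items priced below.

€690.8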